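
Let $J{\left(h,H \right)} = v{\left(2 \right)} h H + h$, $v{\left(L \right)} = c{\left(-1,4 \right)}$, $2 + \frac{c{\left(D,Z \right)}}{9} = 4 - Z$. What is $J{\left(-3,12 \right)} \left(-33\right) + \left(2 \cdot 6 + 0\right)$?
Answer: $-21273$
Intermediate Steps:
$c{\left(D,Z \right)} = 18 - 9 Z$ ($c{\left(D,Z \right)} = -18 + 9 \left(4 - Z\right) = -18 - \left(-36 + 9 Z\right) = 18 - 9 Z$)
$v{\left(L \right)} = -18$ ($v{\left(L \right)} = 18 - 36 = -18$)
$J{\left(h,H \right)} = h - 18 H h$ ($J{\left(h,H \right)} = - 18 h H + h = - 18 H h + h = h - 18 H h$)
$J{\left(-3,12 \right)} \left(-33\right) + \left(2 \cdot 6 + 0\right) = - 3 \left(1 - 216\right) \left(-33\right) + \left(2 \cdot 6 + 0\right) = - 3 \left(1 - 216\right) \left(-33\right) + \left(12 + 0\right) = \left(-3\right) \left(-215\right) \left(-33\right) + 12 = 645 \left(-33\right) + 12 = -21285 + 12 = -21273$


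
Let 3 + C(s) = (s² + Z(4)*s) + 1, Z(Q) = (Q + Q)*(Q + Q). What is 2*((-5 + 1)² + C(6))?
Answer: 868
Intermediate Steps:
Z(Q) = 4*Q² (Z(Q) = (2*Q)*(2*Q) = 4*Q²)
C(s) = -2 + s² + 64*s (C(s) = -3 + ((s² + (4*4²)*s) + 1) = -3 + ((s² + (4*16)*s) + 1) = -3 + ((s² + 64*s) + 1) = -3 + (1 + s² + 64*s) = -2 + s² + 64*s)
2*((-5 + 1)² + C(6)) = 2*((-5 + 1)² + (-2 + 6² + 64*6)) = 2*((-4)² + (-2 + 36 + 384)) = 2*(16 + 418) = 2*434 = 868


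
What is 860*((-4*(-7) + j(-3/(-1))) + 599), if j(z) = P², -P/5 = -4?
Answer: 883220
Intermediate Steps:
P = 20 (P = -5*(-4) = 20)
j(z) = 400 (j(z) = 20² = 400)
860*((-4*(-7) + j(-3/(-1))) + 599) = 860*((-4*(-7) + 400) + 599) = 860*((28 + 400) + 599) = 860*(428 + 599) = 860*1027 = 883220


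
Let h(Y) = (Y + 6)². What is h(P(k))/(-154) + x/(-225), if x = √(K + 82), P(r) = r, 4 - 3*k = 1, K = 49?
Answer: -7/22 - √131/225 ≈ -0.36905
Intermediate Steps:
k = 1 (k = 4/3 - ⅓*1 = 4/3 - ⅓ = 1)
x = √131 (x = √(49 + 82) = √131 ≈ 11.446)
h(Y) = (6 + Y)²
h(P(k))/(-154) + x/(-225) = (6 + 1)²/(-154) + √131/(-225) = 7²*(-1/154) + √131*(-1/225) = 49*(-1/154) - √131/225 = -7/22 - √131/225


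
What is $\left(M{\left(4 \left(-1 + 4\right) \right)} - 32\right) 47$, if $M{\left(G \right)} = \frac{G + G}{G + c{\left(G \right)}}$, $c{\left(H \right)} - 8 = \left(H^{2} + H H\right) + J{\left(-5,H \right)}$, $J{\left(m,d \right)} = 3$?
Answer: $- \frac{466616}{311} \approx -1500.4$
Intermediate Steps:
$c{\left(H \right)} = 11 + 2 H^{2}$ ($c{\left(H \right)} = 8 + \left(\left(H^{2} + H H\right) + 3\right) = 8 + \left(\left(H^{2} + H^{2}\right) + 3\right) = 8 + \left(2 H^{2} + 3\right) = 8 + \left(3 + 2 H^{2}\right) = 11 + 2 H^{2}$)
$M{\left(G \right)} = \frac{2 G}{11 + G + 2 G^{2}}$ ($M{\left(G \right)} = \frac{G + G}{G + \left(11 + 2 G^{2}\right)} = \frac{2 G}{11 + G + 2 G^{2}}$)
$\left(M{\left(4 \left(-1 + 4\right) \right)} - 32\right) 47 = \left(\frac{2 \cdot 4 \left(-1 + 4\right)}{11 + 4 \left(-1 + 4\right) + 2 \left(4 \left(-1 + 4\right)\right)^{2}} - 32\right) 47 = \left(\frac{2 \cdot 4 \cdot 3}{11 + 4 \cdot 3 + 2 \left(4 \cdot 3\right)^{2}} - 32\right) 47 = \left(2 \cdot 12 \frac{1}{11 + 12 + 2 \cdot 12^{2}} - 32\right) 47 = \left(2 \cdot 12 \frac{1}{11 + 12 + 2 \cdot 144} - 32\right) 47 = \left(2 \cdot 12 \frac{1}{11 + 12 + 288} - 32\right) 47 = \left(2 \cdot 12 \cdot \frac{1}{311} - 32\right) 47 = \left(\frac{24}{311} - 32\right) 47 = \left(- \frac{9928}{311}\right) 47 = - \frac{466616}{311}$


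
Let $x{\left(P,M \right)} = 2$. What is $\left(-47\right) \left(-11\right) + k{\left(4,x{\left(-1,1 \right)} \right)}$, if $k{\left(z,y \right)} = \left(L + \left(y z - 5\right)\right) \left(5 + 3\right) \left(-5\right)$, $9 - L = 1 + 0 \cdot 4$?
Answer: $77$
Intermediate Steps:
$L = 8$ ($L = 9 - \left(1 + 0 \cdot 4\right) = 9 - \left(1 + 0\right) = 9 - 1 = 8$)
$k{\left(z,y \right)} = -120 - 40 y z$ ($k{\left(z,y \right)} = \left(8 + \left(y z - 5\right)\right) \left(5 + 3\right) \left(-5\right) = \left(8 + \left(-5 + y z\right)\right) 8 \left(-5\right) = \left(3 + y z\right) \left(-40\right) = -120 - 40 y z$)
$\left(-47\right) \left(-11\right) + k{\left(4,x{\left(-1,1 \right)} \right)} = \left(-47\right) \left(-11\right) - \left(120 + 80 \cdot 4\right) = 517 - 440 = 77$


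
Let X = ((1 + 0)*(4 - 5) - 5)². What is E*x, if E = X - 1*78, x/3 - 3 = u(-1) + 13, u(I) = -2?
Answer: -1764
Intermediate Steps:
X = 36 (X = (1*(-1) - 5)² = (-1 - 5)² = (-6)² = 36)
x = 42 (x = 9 + 3*(-2 + 13) = 9 + 3*11 = 9 + 33 = 42)
E = -42 (E = 36 - 1*78 = 36 - 78 = -42)
E*x = -42*42 = -1764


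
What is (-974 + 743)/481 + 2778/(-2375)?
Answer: -1884843/1142375 ≈ -1.6499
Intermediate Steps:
(-974 + 743)/481 + 2778/(-2375) = -231*1/481 + 2778*(-1/2375) = -231/481 - 2778/2375 = -1884843/1142375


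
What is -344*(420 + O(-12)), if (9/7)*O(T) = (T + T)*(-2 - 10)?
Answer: -221536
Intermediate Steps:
O(T) = -56*T/3 (O(T) = 7*((T + T)*(-2 - 10))/9 = 7*((2*T)*(-12))/9 = 7*(-24*T)/9 = -56*T/3)
-344*(420 + O(-12)) = -344*(420 - 56/3*(-12)) = -344*(420 + 224) = -344*644 = -221536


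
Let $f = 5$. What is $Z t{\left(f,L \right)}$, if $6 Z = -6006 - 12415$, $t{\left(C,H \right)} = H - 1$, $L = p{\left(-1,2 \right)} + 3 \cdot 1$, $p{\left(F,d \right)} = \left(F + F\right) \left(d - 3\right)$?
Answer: $- \frac{36842}{3} \approx -12281.0$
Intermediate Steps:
$p{\left(F,d \right)} = 2 F \left(-3 + d\right)$
$L = 5$ ($L = 2 \left(-1\right) \left(-3 + 2\right) + 3 \cdot 1 = 2 \left(-1\right) \left(-1\right) + 3 = 2 + 3 = 5$)
$t{\left(C,H \right)} = -1 + H$ ($t{\left(C,H \right)} = H - 1 = -1 + H$)
$Z = - \frac{18421}{6}$ ($Z = \frac{-6006 - 12415}{6} = \frac{1}{6} \left(-18421\right) = - \frac{18421}{6} \approx -3070.2$)
$Z t{\left(f,L \right)} = - \frac{18421 \left(-1 + 5\right)}{6} = \left(- \frac{18421}{6}\right) 4 = - \frac{36842}{3}$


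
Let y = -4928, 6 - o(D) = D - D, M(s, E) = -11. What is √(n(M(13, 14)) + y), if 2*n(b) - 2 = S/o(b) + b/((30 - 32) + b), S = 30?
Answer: I*√832169/13 ≈ 70.172*I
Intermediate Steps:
o(D) = 6 (o(D) = 6 - (D - D) = 6 - 1*0 = 6 + 0 = 6)
n(b) = 7/2 + b/(2*(-2 + b)) (n(b) = 1 + (30/6 + b/((30 - 32) + b))/2 = 1 + (30*(⅙) + b/(-2 + b))/2 = 1 + (5 + b/(-2 + b))/2 = 1 + (5/2 + b/(2*(-2 + b))) = 7/2 + b/(2*(-2 + b)))
√(n(M(13, 14)) + y) = √((-7 + 4*(-11))/(-2 - 11) - 4928) = √((-7 - 44)/(-13) - 4928) = √(-1/13*(-51) - 4928) = √(51/13 - 4928) = √(-64013/13) = I*√832169/13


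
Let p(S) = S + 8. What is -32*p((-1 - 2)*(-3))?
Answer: -544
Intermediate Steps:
p(S) = 8 + S
-32*p((-1 - 2)*(-3)) = -32*(8 + (-1 - 2)*(-3)) = -32*(8 - 3*(-3)) = -32*(8 + 9) = -32*17 = -544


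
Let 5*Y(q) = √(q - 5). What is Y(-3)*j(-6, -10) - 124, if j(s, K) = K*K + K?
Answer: -124 + 36*I*√2 ≈ -124.0 + 50.912*I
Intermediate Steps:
j(s, K) = K + K² (j(s, K) = K² + K = K + K²)
Y(q) = √(-5 + q)/5 (Y(q) = √(q - 5)/5 = √(-5 + q)/5)
Y(-3)*j(-6, -10) - 124 = (√(-5 - 3)/5)*(-10*(1 - 10)) - 124 = (√(-8)/5)*(-10*(-9)) - 124 = ((2*I*√2)/5)*90 - 124 = (2*I*√2/5)*90 - 124 = 36*I*√2 - 124 = -124 + 36*I*√2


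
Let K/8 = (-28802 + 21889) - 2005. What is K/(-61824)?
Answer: 637/552 ≈ 1.1540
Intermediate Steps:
K = -71344 (K = 8*((-28802 + 21889) - 2005) = 8*(-6913 - 2005) = 8*(-8918) = -71344)
K/(-61824) = -71344/(-61824) = -71344*(-1/61824) = 637/552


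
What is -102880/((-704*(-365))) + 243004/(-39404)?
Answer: -103900299/15820706 ≈ -6.5674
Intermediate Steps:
-102880/((-704*(-365))) + 243004/(-39404) = -102880/256960 + 243004*(-1/39404) = -102880*1/256960 - 60751/9851 = -643/1606 - 60751/9851 = -103900299/15820706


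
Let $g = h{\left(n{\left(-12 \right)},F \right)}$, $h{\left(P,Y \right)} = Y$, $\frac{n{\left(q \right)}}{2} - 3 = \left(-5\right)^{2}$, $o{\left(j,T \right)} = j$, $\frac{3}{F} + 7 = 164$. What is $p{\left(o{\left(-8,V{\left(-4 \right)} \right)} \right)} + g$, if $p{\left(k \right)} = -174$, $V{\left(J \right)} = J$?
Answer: $- \frac{27315}{157} \approx -173.98$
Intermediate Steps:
$F = \frac{3}{157}$ ($F = \frac{3}{-7 + 164} = \frac{3}{157} \approx 0.019108$)
$n{\left(q \right)} = 56$ ($n{\left(q \right)} = 6 + 2 \left(-5\right)^{2} = 6 + 2 \cdot 25 = 6 + 50 = 56$)
$g = \frac{3}{157} \approx 0.019108$
$p{\left(o{\left(-8,V{\left(-4 \right)} \right)} \right)} + g = -174 + \frac{3}{157} = - \frac{27315}{157}$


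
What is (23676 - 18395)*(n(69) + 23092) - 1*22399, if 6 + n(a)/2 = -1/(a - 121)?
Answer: 3168445387/26 ≈ 1.2186e+8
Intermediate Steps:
n(a) = -12 - 2/(-121 + a) (n(a) = -12 + 2*(-1/(a - 121)) = -12 + 2*(-1/(-121 + a)) = -12 - 2/(-121 + a))
(23676 - 18395)*(n(69) + 23092) - 1*22399 = (23676 - 18395)*(2*(725 - 6*69)/(-121 + 69) + 23092) - 1*22399 = 5281*(2*(725 - 414)/(-52) + 23092) - 22399 = 5281*(2*(-1/52)*311 + 23092) - 22399 = 5281*(-311/26 + 23092) - 22399 = 5281*(600081/26) - 22399 = 3169027761/26 - 22399 = 3168445387/26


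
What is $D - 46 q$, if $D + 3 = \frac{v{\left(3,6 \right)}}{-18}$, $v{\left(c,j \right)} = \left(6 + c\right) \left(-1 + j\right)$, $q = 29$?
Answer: $- \frac{2679}{2} \approx -1339.5$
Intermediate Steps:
$v{\left(c,j \right)} = \left(-1 + j\right) \left(6 + c\right)$
$D = - \frac{11}{2}$ ($D = -3 + \frac{-6 - 3 + 6 \cdot 6 + 3 \cdot 6}{-18} = -3 + \left(-6 - 3 + 36 + 18\right) \left(- \frac{1}{18}\right) = -3 + 45 \left(- \frac{1}{18}\right) = -3 - \frac{5}{2} = - \frac{11}{2} \approx -5.5$)
$D - 46 q = - \frac{11}{2} - 1334 = - \frac{2679}{2}$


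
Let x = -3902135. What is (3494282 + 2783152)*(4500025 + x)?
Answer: 3753215014260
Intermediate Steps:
(3494282 + 2783152)*(4500025 + x) = (3494282 + 2783152)*(4500025 - 3902135) = 6277434*597890 = 3753215014260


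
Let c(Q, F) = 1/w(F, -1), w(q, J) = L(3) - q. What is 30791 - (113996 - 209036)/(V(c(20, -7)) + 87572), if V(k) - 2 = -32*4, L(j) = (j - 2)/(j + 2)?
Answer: 1346322413/43723 ≈ 30792.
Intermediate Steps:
L(j) = (-2 + j)/(2 + j)
w(q, J) = ⅕ - q (w(q, J) = (-2 + 3)/(2 + 3) - q = 1/5 - q = (⅕)*1 - q = ⅕ - q)
c(Q, F) = 1/(⅕ - F)
V(k) = -126 (V(k) = 2 - 32*4 = 2 - 128 = -126)
30791 - (113996 - 209036)/(V(c(20, -7)) + 87572) = 30791 - (113996 - 209036)/(-126 + 87572) = 30791 - (-95040)/87446 = 30791 - 1*(-47520/43723) = 30791 + 47520/43723 = 1346322413/43723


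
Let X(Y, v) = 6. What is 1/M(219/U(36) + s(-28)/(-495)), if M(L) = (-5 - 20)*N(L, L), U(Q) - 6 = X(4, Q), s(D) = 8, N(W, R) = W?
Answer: -396/180515 ≈ -0.0021937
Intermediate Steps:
U(Q) = 12 (U(Q) = 6 + 6 = 12)
M(L) = -25*L (M(L) = (-5 - 20)*L = -25*L)
1/M(219/U(36) + s(-28)/(-495)) = 1/(-25*(219/12 + 8/(-495))) = 1/(-25*(219*(1/12) + 8*(-1/495))) = 1/(-25*(73/4 - 8/495)) = 1/(-25*36103/1980) = 1/(-180515/396) = -396/180515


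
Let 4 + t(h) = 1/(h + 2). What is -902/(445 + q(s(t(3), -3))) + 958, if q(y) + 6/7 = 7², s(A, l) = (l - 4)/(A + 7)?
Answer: 1650351/1726 ≈ 956.17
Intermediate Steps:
t(h) = -4 + 1/(2 + h) (t(h) = -4 + 1/(h + 2) = -4 + 1/(2 + h))
s(A, l) = (-4 + l)/(7 + A)
q(y) = 337/7 (q(y) = -6/7 + 7² = -6/7 + 49 = 337/7)
-902/(445 + q(s(t(3), -3))) + 958 = -902/(445 + 337/7) + 958 = -902/3452/7 + 958 = -902*7/3452 + 958 = -3157/1726 + 958 = 1650351/1726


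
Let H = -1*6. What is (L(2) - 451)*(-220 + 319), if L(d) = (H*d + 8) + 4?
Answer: -44649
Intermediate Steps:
H = -6
L(d) = 12 - 6*d (L(d) = (-6*d + 8) + 4 = (8 - 6*d) + 4 = 12 - 6*d)
(L(2) - 451)*(-220 + 319) = ((12 - 6*2) - 451)*(-220 + 319) = ((12 - 12) - 451)*99 = (0 - 451)*99 = -451*99 = -44649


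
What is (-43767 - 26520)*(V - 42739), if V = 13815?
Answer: 2032981188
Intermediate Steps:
(-43767 - 26520)*(V - 42739) = (-43767 - 26520)*(13815 - 42739) = -70287*(-28924) = 2032981188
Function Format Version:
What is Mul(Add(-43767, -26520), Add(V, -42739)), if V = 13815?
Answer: 2032981188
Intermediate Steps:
Mul(Add(-43767, -26520), Add(V, -42739)) = Mul(Add(-43767, -26520), Add(13815, -42739)) = Mul(-70287, -28924) = 2032981188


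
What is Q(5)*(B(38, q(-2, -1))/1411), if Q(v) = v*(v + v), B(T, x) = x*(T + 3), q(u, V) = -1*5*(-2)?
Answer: 20500/1411 ≈ 14.529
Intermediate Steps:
q(u, V) = 10 (q(u, V) = -5*(-2) = 10)
B(T, x) = x*(3 + T)
Q(v) = 2*v**2 (Q(v) = v*(2*v) = 2*v**2)
Q(5)*(B(38, q(-2, -1))/1411) = (2*5**2)*((10*(3 + 38))/1411) = (2*25)*((10*41)*(1/1411)) = 50*(410*(1/1411)) = 50*(410/1411) = 20500/1411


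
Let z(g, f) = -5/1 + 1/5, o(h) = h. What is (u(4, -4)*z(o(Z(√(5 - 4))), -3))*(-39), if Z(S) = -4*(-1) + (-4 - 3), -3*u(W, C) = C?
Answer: 1248/5 ≈ 249.60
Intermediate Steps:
u(W, C) = -C/3
Z(S) = -3 (Z(S) = 4 - 7 = -3)
z(g, f) = -24/5 (z(g, f) = -5*1 + 1*(⅕) = -5 + ⅕ = -24/5)
(u(4, -4)*z(o(Z(√(5 - 4))), -3))*(-39) = (-⅓*(-4)*(-24/5))*(-39) = ((4/3)*(-24/5))*(-39) = -32/5*(-39) = 1248/5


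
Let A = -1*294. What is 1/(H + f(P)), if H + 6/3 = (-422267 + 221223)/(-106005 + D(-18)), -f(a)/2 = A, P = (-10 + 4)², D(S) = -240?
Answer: 106245/62460614 ≈ 0.0017010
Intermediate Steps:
P = 36 (P = (-6)² = 36)
A = -294
f(a) = 588 (f(a) = -2*(-294) = 588)
H = -11446/106245 (H = -2 + (-422267 + 221223)/(-106005 - 240) = -2 - 201044/(-106245) = -2 - 201044*(-1/106245) = -2 + 201044/106245 = -11446/106245 ≈ -0.10773)
1/(H + f(P)) = 1/(-11446/106245 + 588) = 1/(62460614/106245) = 106245/62460614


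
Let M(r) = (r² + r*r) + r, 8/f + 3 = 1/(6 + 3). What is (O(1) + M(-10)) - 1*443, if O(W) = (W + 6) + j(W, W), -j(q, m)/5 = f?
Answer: -3018/13 ≈ -232.15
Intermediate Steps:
f = -36/13 (f = 8/(-3 + 1/(6 + 3)) = 8/(-3 + 1/9) = 8/(-3 + ⅑) = 8/(-26/9) = 8*(-9/26) = -36/13 ≈ -2.7692)
M(r) = r + 2*r² (M(r) = (r² + r²) + r = 2*r² + r = r + 2*r²)
j(q, m) = 180/13 (j(q, m) = -5*(-36/13) = 180/13)
O(W) = 258/13 + W (O(W) = (W + 6) + 180/13 = (6 + W) + 180/13 = 258/13 + W)
(O(1) + M(-10)) - 1*443 = ((258/13 + 1) - 10*(1 + 2*(-10))) - 1*443 = (271/13 - 10*(1 - 20)) - 443 = (271/13 - 10*(-19)) - 443 = (271/13 + 190) - 443 = 2741/13 - 443 = -3018/13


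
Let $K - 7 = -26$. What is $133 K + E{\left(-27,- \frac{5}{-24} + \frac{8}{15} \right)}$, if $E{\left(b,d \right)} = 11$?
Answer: $-2516$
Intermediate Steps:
$K = -19$ ($K = 7 - 26 = -19$)
$133 K + E{\left(-27,- \frac{5}{-24} + \frac{8}{15} \right)} = 133 \left(-19\right) + 11 = -2527 + 11 = -2516$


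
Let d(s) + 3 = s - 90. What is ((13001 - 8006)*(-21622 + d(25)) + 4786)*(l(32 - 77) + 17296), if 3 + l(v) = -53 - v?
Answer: -1872600965740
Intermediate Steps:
d(s) = -93 + s (d(s) = -3 + (s - 90) = -3 + (-90 + s) = -93 + s)
l(v) = -56 - v (l(v) = -3 + (-53 - v) = -56 - v)
((13001 - 8006)*(-21622 + d(25)) + 4786)*(l(32 - 77) + 17296) = ((13001 - 8006)*(-21622 + (-93 + 25)) + 4786)*((-56 - (32 - 77)) + 17296) = (4995*(-21622 - 68) + 4786)*((-56 - 1*(-45)) + 17296) = (4995*(-21690) + 4786)*((-56 + 45) + 17296) = (-108341550 + 4786)*(-11 + 17296) = -108336764*17285 = -1872600965740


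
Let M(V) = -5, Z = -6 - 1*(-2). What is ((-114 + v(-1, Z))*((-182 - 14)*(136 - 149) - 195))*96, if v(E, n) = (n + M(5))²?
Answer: -7454304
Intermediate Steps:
Z = -4 (Z = -6 + 2 = -4)
v(E, n) = (-5 + n)² (v(E, n) = (n - 5)² = (-5 + n)²)
((-114 + v(-1, Z))*((-182 - 14)*(136 - 149) - 195))*96 = ((-114 + (-5 - 4)²)*((-182 - 14)*(136 - 149) - 195))*96 = ((-114 + (-9)²)*(-196*(-13) - 195))*96 = ((-114 + 81)*(2548 - 195))*96 = -33*2353*96 = -77649*96 = -7454304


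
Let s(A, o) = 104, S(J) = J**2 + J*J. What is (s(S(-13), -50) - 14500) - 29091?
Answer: -43487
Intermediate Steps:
S(J) = 2*J**2 (S(J) = J**2 + J**2 = 2*J**2)
(s(S(-13), -50) - 14500) - 29091 = (104 - 14500) - 29091 = -14396 - 29091 = -43487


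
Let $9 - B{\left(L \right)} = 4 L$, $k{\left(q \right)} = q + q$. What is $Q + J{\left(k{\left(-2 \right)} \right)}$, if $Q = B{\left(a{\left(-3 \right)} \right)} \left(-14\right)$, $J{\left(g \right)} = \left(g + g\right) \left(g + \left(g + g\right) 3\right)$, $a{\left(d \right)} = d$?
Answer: $-70$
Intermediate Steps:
$k{\left(q \right)} = 2 q$
$B{\left(L \right)} = 9 - 4 L$
$J{\left(g \right)} = 14 g^{2}$ ($J{\left(g \right)} = 2 g \left(g + 2 g 3\right) = 2 g \left(g + 6 g\right) = 2 g 7 g = 14 g^{2}$)
$Q = -294$ ($Q = \left(9 - -12\right) \left(-14\right) = \left(9 + 12\right) \left(-14\right) = 21 \left(-14\right) = -294$)
$Q + J{\left(k{\left(-2 \right)} \right)} = -294 + 14 \left(2 \left(-2\right)\right)^{2} = -294 + 14 \left(-4\right)^{2} = -294 + 14 \cdot 16 = -294 + 224 = -70$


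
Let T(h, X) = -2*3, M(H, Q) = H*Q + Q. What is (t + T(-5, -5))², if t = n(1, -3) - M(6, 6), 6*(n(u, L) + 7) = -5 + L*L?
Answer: 26569/9 ≈ 2952.1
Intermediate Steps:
M(H, Q) = Q + H*Q
T(h, X) = -6
n(u, L) = -47/6 + L²/6 (n(u, L) = -7 + (-5 + L*L)/6 = -7 + (-5 + L²)/6 = -7 + (-⅚ + L²/6) = -47/6 + L²/6)
t = -145/3 (t = (-47/6 + (⅙)*(-3)²) - 6*(1 + 6) = (-47/6 + (⅙)*9) - 6*7 = (-47/6 + 3/2) - 1*42 = -19/3 - 42 = -145/3 ≈ -48.333)
(t + T(-5, -5))² = (-145/3 - 6)² = (-163/3)² = 26569/9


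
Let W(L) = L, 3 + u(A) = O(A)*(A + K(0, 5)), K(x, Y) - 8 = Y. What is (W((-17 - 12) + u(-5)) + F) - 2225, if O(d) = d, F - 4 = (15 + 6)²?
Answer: -1852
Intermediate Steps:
K(x, Y) = 8 + Y
F = 445 (F = 4 + (15 + 6)² = 4 + 21² = 4 + 441 = 445)
u(A) = -3 + A*(13 + A) (u(A) = -3 + A*(A + (8 + 5)) = -3 + A*(A + 13) = -3 + A*(13 + A))
(W((-17 - 12) + u(-5)) + F) - 2225 = (((-17 - 12) + (-3 + (-5)² + 13*(-5))) + 445) - 2225 = ((-29 + (-3 + 25 - 65)) + 445) - 2225 = ((-29 - 43) + 445) - 2225 = (-72 + 445) - 2225 = 373 - 2225 = -1852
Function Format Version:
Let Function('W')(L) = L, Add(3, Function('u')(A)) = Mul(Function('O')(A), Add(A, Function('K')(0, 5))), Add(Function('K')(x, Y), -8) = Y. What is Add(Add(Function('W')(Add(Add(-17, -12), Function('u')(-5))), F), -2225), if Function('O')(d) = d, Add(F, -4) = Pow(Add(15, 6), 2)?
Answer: -1852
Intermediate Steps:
Function('K')(x, Y) = Add(8, Y)
F = 445 (F = Add(4, Pow(Add(15, 6), 2)) = Add(4, Pow(21, 2)) = Add(4, 441) = 445)
Function('u')(A) = Add(-3, Mul(A, Add(13, A))) (Function('u')(A) = Add(-3, Mul(A, Add(A, Add(8, 5)))) = Add(-3, Mul(A, Add(A, 13))) = Add(-3, Mul(A, Add(13, A))))
Add(Add(Function('W')(Add(Add(-17, -12), Function('u')(-5))), F), -2225) = Add(Add(Add(Add(-17, -12), Add(-3, Pow(-5, 2), Mul(13, -5))), 445), -2225) = Add(Add(Add(-29, Add(-3, 25, -65)), 445), -2225) = Add(Add(Add(-29, -43), 445), -2225) = Add(Add(-72, 445), -2225) = Add(373, -2225) = -1852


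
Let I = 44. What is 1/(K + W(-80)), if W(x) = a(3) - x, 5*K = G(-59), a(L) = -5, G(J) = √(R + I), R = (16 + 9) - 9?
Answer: 125/9371 - 2*√15/28113 ≈ 0.013063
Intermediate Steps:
R = 16 (R = 25 - 9 = 16)
G(J) = 2*√15 (G(J) = √(16 + 44) = √60 = 2*√15)
K = 2*√15/5 (K = (2*√15)/5 = 2*√15/5 ≈ 1.5492)
W(x) = -5 - x
1/(K + W(-80)) = 1/(2*√15/5 + (-5 - 1*(-80))) = 1/(2*√15/5 + (-5 + 80)) = 1/(2*√15/5 + 75) = 1/(75 + 2*√15/5)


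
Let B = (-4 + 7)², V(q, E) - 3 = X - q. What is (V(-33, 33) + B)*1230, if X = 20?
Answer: 79950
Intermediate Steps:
V(q, E) = 23 - q (V(q, E) = 3 + (20 - q) = 23 - q)
B = 9 (B = 3² = 9)
(V(-33, 33) + B)*1230 = ((23 - 1*(-33)) + 9)*1230 = ((23 + 33) + 9)*1230 = (56 + 9)*1230 = 65*1230 = 79950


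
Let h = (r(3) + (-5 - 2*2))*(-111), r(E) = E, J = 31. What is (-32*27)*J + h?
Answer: -26118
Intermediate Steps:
h = 666 (h = (3 + (-5 - 2*2))*(-111) = (3 + (-5 - 4))*(-111) = (3 - 9)*(-111) = -6*(-111) = 666)
(-32*27)*J + h = -32*27*31 + 666 = -864*31 + 666 = -26784 + 666 = -26118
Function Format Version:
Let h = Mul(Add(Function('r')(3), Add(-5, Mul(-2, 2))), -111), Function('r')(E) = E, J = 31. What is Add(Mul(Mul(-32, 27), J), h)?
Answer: -26118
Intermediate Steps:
h = 666 (h = Mul(Add(3, Add(-5, Mul(-2, 2))), -111) = Mul(Add(3, Add(-5, -4)), -111) = Mul(Add(3, -9), -111) = Mul(-6, -111) = 666)
Add(Mul(Mul(-32, 27), J), h) = Add(Mul(Mul(-32, 27), 31), 666) = Add(Mul(-864, 31), 666) = Add(-26784, 666) = -26118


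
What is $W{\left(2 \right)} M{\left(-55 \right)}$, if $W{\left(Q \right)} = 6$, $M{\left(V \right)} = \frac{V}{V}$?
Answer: $6$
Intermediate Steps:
$M{\left(V \right)} = 1$
$W{\left(2 \right)} M{\left(-55 \right)} = 6 \cdot 1 = 6$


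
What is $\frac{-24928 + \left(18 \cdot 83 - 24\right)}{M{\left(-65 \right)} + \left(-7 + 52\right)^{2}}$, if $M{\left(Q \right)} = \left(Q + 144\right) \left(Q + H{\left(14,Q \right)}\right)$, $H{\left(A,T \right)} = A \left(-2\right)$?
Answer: $\frac{11729}{2661} \approx 4.4077$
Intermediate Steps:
$H{\left(A,T \right)} = - 2 A$
$M{\left(Q \right)} = \left(-28 + Q\right) \left(144 + Q\right)$ ($M{\left(Q \right)} = \left(Q + 144\right) \left(Q - 28\right) = \left(144 + Q\right) \left(Q - 28\right) = \left(144 + Q\right) \left(-28 + Q\right) = \left(-28 + Q\right) \left(144 + Q\right)$)
$\frac{-24928 + \left(18 \cdot 83 - 24\right)}{M{\left(-65 \right)} + \left(-7 + 52\right)^{2}} = \frac{-24928 + \left(18 \cdot 83 - 24\right)}{\left(-4032 + \left(-65\right)^{2} + 116 \left(-65\right)\right) + \left(-7 + 52\right)^{2}} = \frac{-24928 + \left(1494 - 24\right)}{\left(-4032 + 4225 - 7540\right) + 45^{2}} = \frac{-24928 + 1470}{-7347 + 2025} = - \frac{23458}{-5322} = \left(-23458\right) \left(- \frac{1}{5322}\right) = \frac{11729}{2661}$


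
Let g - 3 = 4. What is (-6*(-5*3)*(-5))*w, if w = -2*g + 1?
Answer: 5850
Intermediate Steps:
g = 7 (g = 3 + 4 = 7)
w = -13 (w = -2*7 + 1 = -14 + 1 = -13)
(-6*(-5*3)*(-5))*w = -6*(-5*3)*(-5)*(-13) = -(-90)*(-5)*(-13) = -6*75*(-13) = -450*(-13) = 5850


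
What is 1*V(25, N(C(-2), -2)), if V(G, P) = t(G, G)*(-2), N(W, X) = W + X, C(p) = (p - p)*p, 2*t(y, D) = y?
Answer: -25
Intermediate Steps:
t(y, D) = y/2
C(p) = 0 (C(p) = 0*p = 0)
V(G, P) = -G (V(G, P) = (G/2)*(-2) = -G)
1*V(25, N(C(-2), -2)) = 1*(-1*25) = 1*(-25) = -25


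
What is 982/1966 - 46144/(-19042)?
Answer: 27354587/9359143 ≈ 2.9228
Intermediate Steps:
982/1966 - 46144/(-19042) = 982*(1/1966) - 46144*(-1/19042) = 491/983 + 23072/9521 = 27354587/9359143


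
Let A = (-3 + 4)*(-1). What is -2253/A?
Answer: 2253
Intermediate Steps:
A = -1 (A = 1*(-1) = -1)
-2253/A = -2253/(-1) = -1*(-2253) = 2253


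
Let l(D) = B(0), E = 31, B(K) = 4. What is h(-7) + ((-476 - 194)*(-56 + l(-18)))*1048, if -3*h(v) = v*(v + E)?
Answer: 36512376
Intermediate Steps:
l(D) = 4
h(v) = -v*(31 + v)/3 (h(v) = -v*(v + 31)/3 = -v*(31 + v)/3)
h(-7) + ((-476 - 194)*(-56 + l(-18)))*1048 = -⅓*(-7)*(31 - 7) + ((-476 - 194)*(-56 + 4))*1048 = -⅓*(-7)*24 - 670*(-52)*1048 = 56 + 34840*1048 = 56 + 36512320 = 36512376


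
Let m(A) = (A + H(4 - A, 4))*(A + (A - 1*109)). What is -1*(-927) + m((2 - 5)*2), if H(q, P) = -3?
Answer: 2016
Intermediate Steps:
m(A) = (-109 + 2*A)*(-3 + A) (m(A) = (A - 3)*(A + (A - 1*109)) = (-3 + A)*(A + (A - 109)) = (-3 + A)*(A + (-109 + A)) = (-3 + A)*(-109 + 2*A) = (-109 + 2*A)*(-3 + A))
-1*(-927) + m((2 - 5)*2) = -1*(-927) + (327 - 115*(2 - 5)*2 + 2*((2 - 5)*2)²) = 927 + (327 - (-345)*2 + 2*(-3*2)²) = 927 + (327 - 115*(-6) + 2*(-6)²) = 927 + (327 + 690 + 2*36) = 927 + (327 + 690 + 72) = 927 + 1089 = 2016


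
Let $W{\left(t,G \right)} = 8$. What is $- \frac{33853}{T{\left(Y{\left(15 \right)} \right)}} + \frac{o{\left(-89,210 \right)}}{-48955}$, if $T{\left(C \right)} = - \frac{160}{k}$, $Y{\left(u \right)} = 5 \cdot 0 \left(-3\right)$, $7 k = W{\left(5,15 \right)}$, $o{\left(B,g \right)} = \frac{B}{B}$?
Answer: $\frac{66290939}{274148} \approx 241.81$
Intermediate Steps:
$o{\left(B,g \right)} = 1$
$k = \frac{8}{7}$ ($k = \frac{1}{7} \cdot 8 = \frac{8}{7} \approx 1.1429$)
$Y{\left(u \right)} = 0$ ($Y{\left(u \right)} = 0 \left(-3\right) = 0$)
$T{\left(C \right)} = -140$ ($T{\left(C \right)} = - \frac{160}{\frac{8}{7}} = \left(-160\right) \frac{7}{8} = -140$)
$- \frac{33853}{T{\left(Y{\left(15 \right)} \right)}} + \frac{o{\left(-89,210 \right)}}{-48955} = - \frac{33853}{-140} + 1 \frac{1}{-48955} = \left(-33853\right) \left(- \frac{1}{140}\right) + 1 \left(- \frac{1}{48955}\right) = \frac{33853}{140} - \frac{1}{48955} = \frac{66290939}{274148}$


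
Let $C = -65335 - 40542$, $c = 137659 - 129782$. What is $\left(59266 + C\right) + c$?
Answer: $-38734$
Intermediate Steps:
$c = 7877$ ($c = 137659 - 129782 = 7877$)
$C = -105877$
$\left(59266 + C\right) + c = \left(59266 - 105877\right) + 7877 = -46611 + 7877 = -38734$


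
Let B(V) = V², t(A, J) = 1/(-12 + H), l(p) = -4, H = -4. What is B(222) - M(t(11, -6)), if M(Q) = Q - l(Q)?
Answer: 788481/16 ≈ 49280.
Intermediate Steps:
t(A, J) = -1/16 (t(A, J) = 1/(-12 - 4) = 1/(-16) = -1/16)
M(Q) = 4 + Q (M(Q) = Q - 1*(-4) = Q + 4 = 4 + Q)
B(222) - M(t(11, -6)) = 222² - (4 - 1/16) = 49284 - 1*63/16 = 49284 - 63/16 = 788481/16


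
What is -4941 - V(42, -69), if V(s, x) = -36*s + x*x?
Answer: -8190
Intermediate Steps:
V(s, x) = x² - 36*s (V(s, x) = -36*s + x² = x² - 36*s)
-4941 - V(42, -69) = -4941 - ((-69)² - 36*42) = -4941 - (4761 - 1512) = -4941 - 1*3249 = -4941 - 3249 = -8190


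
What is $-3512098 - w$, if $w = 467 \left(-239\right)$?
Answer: $-3400485$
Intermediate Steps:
$w = -111613$
$-3512098 - w = -3512098 - -111613 = -3512098 + 111613 = -3400485$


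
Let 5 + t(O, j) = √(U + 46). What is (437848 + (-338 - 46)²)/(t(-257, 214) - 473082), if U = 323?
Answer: -34612464181/27976413650 - 219489*√41/27976413650 ≈ -1.2373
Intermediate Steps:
t(O, j) = -5 + 3*√41 (t(O, j) = -5 + √(323 + 46) = -5 + √369 = -5 + 3*√41)
(437848 + (-338 - 46)²)/(t(-257, 214) - 473082) = (437848 + (-338 - 46)²)/((-5 + 3*√41) - 473082) = (437848 + (-384)²)/(-473087 + 3*√41) = (437848 + 147456)/(-473087 + 3*√41) = 585304/(-473087 + 3*√41)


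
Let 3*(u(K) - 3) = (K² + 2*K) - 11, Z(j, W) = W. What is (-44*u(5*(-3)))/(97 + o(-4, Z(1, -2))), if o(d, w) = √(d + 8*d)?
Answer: -823724/28335 + 16984*I/9445 ≈ -29.071 + 1.7982*I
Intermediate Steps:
o(d, w) = 3*√d (o(d, w) = √(9*d) = 3*√d)
u(K) = -⅔ + K²/3 + 2*K/3 (u(K) = 3 + ((K² + 2*K) - 11)/3 = 3 + (-11 + K² + 2*K)/3 = 3 + (-11/3 + K²/3 + 2*K/3) = -⅔ + K²/3 + 2*K/3)
(-44*u(5*(-3)))/(97 + o(-4, Z(1, -2))) = (-44*(-⅔ + (5*(-3))²/3 + 2*(5*(-3))/3))/(97 + 3*√(-4)) = (-44*(-⅔ + (⅓)*(-15)² + (⅔)*(-15)))/(97 + 3*(2*I)) = (-44*(-⅔ + (⅓)*225 - 10))/(97 + 6*I) = (-44*(-⅔ + 75 - 10))*((97 - 6*I)/9445) = (-44*193/3)*((97 - 6*I)/9445) = -8492*(97 - 6*I)/28335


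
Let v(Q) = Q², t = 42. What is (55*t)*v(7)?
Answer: 113190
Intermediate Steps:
(55*t)*v(7) = (55*42)*7² = 2310*49 = 113190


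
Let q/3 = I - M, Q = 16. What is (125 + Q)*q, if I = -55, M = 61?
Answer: -49068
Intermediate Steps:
q = -348 (q = 3*(-55 - 1*61) = 3*(-55 - 61) = 3*(-116) = -348)
(125 + Q)*q = (125 + 16)*(-348) = 141*(-348) = -49068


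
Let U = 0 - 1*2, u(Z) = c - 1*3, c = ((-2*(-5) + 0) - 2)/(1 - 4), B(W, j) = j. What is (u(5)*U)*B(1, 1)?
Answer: 34/3 ≈ 11.333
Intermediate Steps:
c = -8/3 (c = ((10 + 0) - 2)/(-3) = (10 - 2)*(-⅓) = 8*(-⅓) = -8/3 ≈ -2.6667)
u(Z) = -17/3 (u(Z) = -8/3 - 1*3 = -8/3 - 3 = -17/3)
U = -2 (U = 0 - 2 = -2)
(u(5)*U)*B(1, 1) = -17/3*(-2)*1 = (34/3)*1 = 34/3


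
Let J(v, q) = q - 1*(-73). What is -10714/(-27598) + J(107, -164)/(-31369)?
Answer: 13023034/33296987 ≈ 0.39112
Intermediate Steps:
J(v, q) = 73 + q (J(v, q) = q + 73 = 73 + q)
-10714/(-27598) + J(107, -164)/(-31369) = -10714/(-27598) + (73 - 164)/(-31369) = -10714*(-1/27598) - 91*(-1/31369) = 5357/13799 + 7/2413 = 13023034/33296987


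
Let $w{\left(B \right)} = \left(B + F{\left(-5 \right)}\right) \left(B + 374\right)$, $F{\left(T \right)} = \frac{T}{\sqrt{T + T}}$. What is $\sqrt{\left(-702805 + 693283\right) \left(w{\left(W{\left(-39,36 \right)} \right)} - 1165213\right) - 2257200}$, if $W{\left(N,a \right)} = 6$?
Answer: $3 \sqrt{1230132314 - 201020 i \sqrt{10}} \approx 1.0522 \cdot 10^{5} - 27.187 i$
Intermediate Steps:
$F{\left(T \right)} = \frac{\sqrt{2} \sqrt{T}}{2}$ ($F{\left(T \right)} = \frac{T}{\sqrt{2 T}} = \frac{T}{\sqrt{2} \sqrt{T}} = T \frac{\sqrt{2}}{2 \sqrt{T}} = \frac{\sqrt{2} \sqrt{T}}{2}$)
$w{\left(B \right)} = \left(374 + B\right) \left(B + \frac{i \sqrt{10}}{2}\right)$ ($w{\left(B \right)} = \left(B + \frac{\sqrt{2} \sqrt{-5}}{2}\right) \left(B + 374\right) = \left(B + \frac{\sqrt{2} i \sqrt{5}}{2}\right) \left(374 + B\right) = \left(B + \frac{i \sqrt{10}}{2}\right) \left(374 + B\right) = \left(374 + B\right) \left(B + \frac{i \sqrt{10}}{2}\right)$)
$\sqrt{\left(-702805 + 693283\right) \left(w{\left(W{\left(-39,36 \right)} \right)} - 1165213\right) - 2257200} = \sqrt{\left(-702805 + 693283\right) \left(\left(6^{2} + 374 \cdot 6 + 187 i \sqrt{10} + \frac{1}{2} i 6 \sqrt{10}\right) - 1165213\right) - 2257200} = \sqrt{- 9522 \left(\left(36 + 2244 + 187 i \sqrt{10} + 3 i \sqrt{10}\right) - 1165213\right) - 2257200} = \sqrt{- 9522 \left(\left(2280 + 190 i \sqrt{10}\right) - 1165213\right) - 2257200} = \sqrt{- 9522 \left(-1162933 + 190 i \sqrt{10}\right) - 2257200} = \sqrt{\left(11073448026 - 1809180 i \sqrt{10}\right) - 2257200} = \sqrt{11071190826 - 1809180 i \sqrt{10}}$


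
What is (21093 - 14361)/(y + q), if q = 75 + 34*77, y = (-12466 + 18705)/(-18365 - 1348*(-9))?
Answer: 20980278/8389615 ≈ 2.5007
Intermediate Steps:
y = -6239/6233 (y = 6239/(-18365 + 12132) = 6239/(-6233) = 6239*(-1/6233) = -6239/6233 ≈ -1.0010)
q = 2693 (q = 75 + 2618 = 2693)
(21093 - 14361)/(y + q) = (21093 - 14361)/(-6239/6233 + 2693) = 6732/(16779230/6233) = 6732*(6233/16779230) = 20980278/8389615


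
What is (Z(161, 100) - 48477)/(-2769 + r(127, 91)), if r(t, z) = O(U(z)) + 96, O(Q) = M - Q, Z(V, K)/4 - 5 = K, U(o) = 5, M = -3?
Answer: 48057/2681 ≈ 17.925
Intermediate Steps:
Z(V, K) = 20 + 4*K
O(Q) = -3 - Q
r(t, z) = 88 (r(t, z) = (-3 - 1*5) + 96 = (-3 - 5) + 96 = -8 + 96 = 88)
(Z(161, 100) - 48477)/(-2769 + r(127, 91)) = ((20 + 4*100) - 48477)/(-2769 + 88) = ((20 + 400) - 48477)/(-2681) = (420 - 48477)*(-1/2681) = -48057*(-1/2681) = 48057/2681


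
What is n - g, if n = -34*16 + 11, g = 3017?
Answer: -3550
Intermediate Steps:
n = -533 (n = -544 + 11 = -533)
n - g = -533 - 1*3017 = -533 - 3017 = -3550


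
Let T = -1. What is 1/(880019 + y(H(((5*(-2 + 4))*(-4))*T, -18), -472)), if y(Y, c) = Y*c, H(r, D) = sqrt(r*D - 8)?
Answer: 125717/110656518159 + 944*I*sqrt(182)/774595627113 ≈ 1.1361e-6 + 1.6441e-8*I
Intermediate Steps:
H(r, D) = sqrt(-8 + D*r) (H(r, D) = sqrt(D*r - 8) = sqrt(-8 + D*r))
1/(880019 + y(H(((5*(-2 + 4))*(-4))*T, -18), -472)) = 1/(880019 + sqrt(-8 - 18*(5*(-2 + 4))*(-4)*(-1))*(-472)) = 1/(880019 + sqrt(-8 - 18*(5*2)*(-4)*(-1))*(-472)) = 1/(880019 + sqrt(-8 - 18*10*(-4)*(-1))*(-472)) = 1/(880019 + sqrt(-8 - (-720)*(-1))*(-472)) = 1/(880019 + sqrt(-8 - 18*40)*(-472)) = 1/(880019 + sqrt(-8 - 720)*(-472)) = 1/(880019 + sqrt(-728)*(-472)) = 1/(880019 + (2*I*sqrt(182))*(-472)) = 1/(880019 - 944*I*sqrt(182))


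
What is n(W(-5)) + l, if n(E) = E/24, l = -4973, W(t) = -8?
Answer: -14920/3 ≈ -4973.3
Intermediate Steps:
n(E) = E/24 (n(E) = E*(1/24) = E/24)
n(W(-5)) + l = (1/24)*(-8) - 4973 = -1/3 - 4973 = -14920/3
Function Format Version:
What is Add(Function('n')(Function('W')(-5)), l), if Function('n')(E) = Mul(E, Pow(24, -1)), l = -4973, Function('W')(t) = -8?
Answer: Rational(-14920, 3) ≈ -4973.3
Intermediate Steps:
Function('n')(E) = Mul(Rational(1, 24), E) (Function('n')(E) = Mul(E, Rational(1, 24)) = Mul(Rational(1, 24), E))
Add(Function('n')(Function('W')(-5)), l) = Add(Mul(Rational(1, 24), -8), -4973) = Add(Rational(-1, 3), -4973) = Rational(-14920, 3)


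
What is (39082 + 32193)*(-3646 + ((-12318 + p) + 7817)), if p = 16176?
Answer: 572266975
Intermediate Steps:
(39082 + 32193)*(-3646 + ((-12318 + p) + 7817)) = (39082 + 32193)*(-3646 + ((-12318 + 16176) + 7817)) = 71275*(-3646 + (3858 + 7817)) = 71275*(-3646 + 11675) = 71275*8029 = 572266975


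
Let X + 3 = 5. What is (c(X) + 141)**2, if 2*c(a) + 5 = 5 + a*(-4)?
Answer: 18769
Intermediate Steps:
X = 2 (X = -3 + 5 = 2)
c(a) = -2*a (c(a) = -5/2 + (5 + a*(-4))/2 = -5/2 + (5 - 4*a)/2 = -5/2 + (5/2 - 2*a) = -2*a)
(c(X) + 141)**2 = (-2*2 + 141)**2 = (-4 + 141)**2 = 137**2 = 18769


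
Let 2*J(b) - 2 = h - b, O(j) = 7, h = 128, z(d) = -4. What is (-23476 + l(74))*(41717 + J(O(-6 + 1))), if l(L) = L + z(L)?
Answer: -977867571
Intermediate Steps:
l(L) = -4 + L (l(L) = L - 4 = -4 + L)
J(b) = 65 - b/2 (J(b) = 1 + (128 - b)/2 = 1 + (64 - b/2) = 65 - b/2)
(-23476 + l(74))*(41717 + J(O(-6 + 1))) = (-23476 + (-4 + 74))*(41717 + (65 - ½*7)) = (-23476 + 70)*(41717 + (65 - 7/2)) = -23406*(41717 + 123/2) = -23406*83557/2 = -977867571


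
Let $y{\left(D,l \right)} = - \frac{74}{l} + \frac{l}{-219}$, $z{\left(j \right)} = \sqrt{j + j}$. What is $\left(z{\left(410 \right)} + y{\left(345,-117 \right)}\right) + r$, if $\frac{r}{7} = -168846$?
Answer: $- \frac{10094785837}{8541} + 2 \sqrt{205} \approx -1.1819 \cdot 10^{6}$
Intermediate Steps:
$z{\left(j \right)} = \sqrt{2} \sqrt{j}$ ($z{\left(j \right)} = \sqrt{2 j} = \sqrt{2} \sqrt{j}$)
$y{\left(D,l \right)} = - \frac{74}{l} - \frac{l}{219}$ ($y{\left(D,l \right)} = - \frac{74}{l} + l \left(- \frac{1}{219}\right) = - \frac{74}{l} - \frac{l}{219}$)
$r = -1181922$ ($r = 7 \left(-168846\right) = -1181922$)
$\left(z{\left(410 \right)} + y{\left(345,-117 \right)}\right) + r = \left(\sqrt{2} \sqrt{410} - \left(- \frac{39}{73} + \frac{74}{-117}\right)\right) - 1181922 = \left(2 \sqrt{205} + \left(\left(-74\right) \left(- \frac{1}{117}\right) + \frac{39}{73}\right)\right) - 1181922 = \left(2 \sqrt{205} + \left(\frac{74}{117} + \frac{39}{73}\right)\right) - 1181922 = \left(2 \sqrt{205} + \frac{9965}{8541}\right) - 1181922 = \left(\frac{9965}{8541} + 2 \sqrt{205}\right) - 1181922 = - \frac{10094785837}{8541} + 2 \sqrt{205}$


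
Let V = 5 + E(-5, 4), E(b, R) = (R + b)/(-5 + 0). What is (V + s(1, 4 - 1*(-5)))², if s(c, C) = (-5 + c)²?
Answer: 11236/25 ≈ 449.44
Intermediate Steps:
E(b, R) = -R/5 - b/5 (E(b, R) = (R + b)/(-5) = (R + b)*(-⅕) = -R/5 - b/5)
V = 26/5 (V = 5 + (-⅕*4 - ⅕*(-5)) = 5 + (-⅘ + 1) = 5 + ⅕ = 26/5 ≈ 5.2000)
(V + s(1, 4 - 1*(-5)))² = (26/5 + (-5 + 1)²)² = (26/5 + (-4)²)² = (26/5 + 16)² = (106/5)² = 11236/25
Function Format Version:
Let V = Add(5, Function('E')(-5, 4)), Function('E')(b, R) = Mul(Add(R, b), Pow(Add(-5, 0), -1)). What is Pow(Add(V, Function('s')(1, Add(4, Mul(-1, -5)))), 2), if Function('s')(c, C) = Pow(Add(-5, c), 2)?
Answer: Rational(11236, 25) ≈ 449.44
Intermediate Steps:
Function('E')(b, R) = Add(Mul(Rational(-1, 5), R), Mul(Rational(-1, 5), b)) (Function('E')(b, R) = Mul(Add(R, b), Pow(-5, -1)) = Mul(Add(R, b), Rational(-1, 5)) = Add(Mul(Rational(-1, 5), R), Mul(Rational(-1, 5), b)))
V = Rational(26, 5) (V = Add(5, Add(Mul(Rational(-1, 5), 4), Mul(Rational(-1, 5), -5))) = Add(5, Add(Rational(-4, 5), 1)) = Add(5, Rational(1, 5)) = Rational(26, 5) ≈ 5.2000)
Pow(Add(V, Function('s')(1, Add(4, Mul(-1, -5)))), 2) = Pow(Add(Rational(26, 5), Pow(Add(-5, 1), 2)), 2) = Pow(Add(Rational(26, 5), Pow(-4, 2)), 2) = Pow(Add(Rational(26, 5), 16), 2) = Pow(Rational(106, 5), 2) = Rational(11236, 25)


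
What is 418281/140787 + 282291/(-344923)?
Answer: 34843944782/16186891467 ≈ 2.1526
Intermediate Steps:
418281/140787 + 282291/(-344923) = 418281*(1/140787) + 282291*(-1/344923) = 139427/46929 - 282291/344923 = 34843944782/16186891467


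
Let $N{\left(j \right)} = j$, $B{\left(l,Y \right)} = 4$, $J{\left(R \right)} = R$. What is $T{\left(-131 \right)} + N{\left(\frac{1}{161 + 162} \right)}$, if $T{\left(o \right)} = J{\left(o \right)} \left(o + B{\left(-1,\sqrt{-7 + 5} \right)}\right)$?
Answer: $\frac{5373752}{323} \approx 16637.0$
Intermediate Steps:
$T{\left(o \right)} = o \left(4 + o\right)$ ($T{\left(o \right)} = o \left(o + 4\right) = o \left(4 + o\right)$)
$T{\left(-131 \right)} + N{\left(\frac{1}{161 + 162} \right)} = - 131 \left(4 - 131\right) + \frac{1}{161 + 162} = \left(-131\right) \left(-127\right) + \frac{1}{323} = 16637 + \frac{1}{323} = \frac{5373752}{323}$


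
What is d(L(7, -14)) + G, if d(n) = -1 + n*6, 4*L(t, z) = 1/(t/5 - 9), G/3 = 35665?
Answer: 8131529/76 ≈ 1.0699e+5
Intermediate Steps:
G = 106995 (G = 3*35665 = 106995)
L(t, z) = 1/(4*(-9 + t/5)) (L(t, z) = 1/(4*(t/5 - 9)) = 1/(4*(-9 + t/5)))
d(n) = -1 + 6*n
d(L(7, -14)) + G = (-1 + 6*(5/(4*(-45 + 7)))) + 106995 = (-1 + 6*((5/4)/(-38))) + 106995 = (-1 + 6*((5/4)*(-1/38))) + 106995 = (-1 + 6*(-5/152)) + 106995 = (-1 - 15/76) + 106995 = -91/76 + 106995 = 8131529/76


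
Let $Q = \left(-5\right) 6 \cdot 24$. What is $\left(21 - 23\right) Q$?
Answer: $1440$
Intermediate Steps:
$Q = -720$ ($Q = \left(-30\right) 24 = -720$)
$\left(21 - 23\right) Q = \left(21 - 23\right) \left(-720\right) = \left(-2\right) \left(-720\right) = 1440$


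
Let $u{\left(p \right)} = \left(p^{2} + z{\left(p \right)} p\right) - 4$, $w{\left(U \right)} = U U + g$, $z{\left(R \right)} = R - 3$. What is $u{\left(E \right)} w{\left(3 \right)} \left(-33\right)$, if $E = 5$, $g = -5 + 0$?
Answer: $-4092$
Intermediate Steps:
$g = -5$
$z{\left(R \right)} = -3 + R$
$w{\left(U \right)} = -5 + U^{2}$ ($w{\left(U \right)} = U U - 5 = U^{2} - 5 = -5 + U^{2}$)
$u{\left(p \right)} = -4 + p^{2} + p \left(-3 + p\right)$ ($u{\left(p \right)} = \left(p^{2} + \left(-3 + p\right) p\right) - 4 = \left(p^{2} + p \left(-3 + p\right)\right) - 4 = -4 + p^{2} + p \left(-3 + p\right)$)
$u{\left(E \right)} w{\left(3 \right)} \left(-33\right) = \left(-4 + 5^{2} + 5 \left(-3 + 5\right)\right) \left(-5 + 3^{2}\right) \left(-33\right) = \left(-4 + 25 + 5 \cdot 2\right) \left(-5 + 9\right) \left(-33\right) = \left(-4 + 25 + 10\right) 4 \left(-33\right) = 31 \cdot 4 \left(-33\right) = 124 \left(-33\right) = -4092$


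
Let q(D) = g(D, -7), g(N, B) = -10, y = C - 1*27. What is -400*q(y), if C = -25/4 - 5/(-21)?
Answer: 4000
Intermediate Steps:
C = -505/84 (C = -25*¼ - 5*(-1/21) = -25/4 + 5/21 = -505/84 ≈ -6.0119)
y = -2773/84 (y = -505/84 - 1*27 = -505/84 - 27 = -2773/84 ≈ -33.012)
q(D) = -10
-400*q(y) = -400*(-10) = 4000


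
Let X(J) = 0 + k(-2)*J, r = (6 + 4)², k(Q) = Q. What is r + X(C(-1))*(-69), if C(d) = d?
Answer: -38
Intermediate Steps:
r = 100 (r = 10² = 100)
X(J) = -2*J (X(J) = 0 - 2*J = -2*J)
r + X(C(-1))*(-69) = 100 - 2*(-1)*(-69) = 100 + 2*(-69) = 100 - 138 = -38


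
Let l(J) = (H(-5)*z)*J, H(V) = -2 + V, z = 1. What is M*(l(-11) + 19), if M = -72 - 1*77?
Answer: -14304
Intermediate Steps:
M = -149 (M = -72 - 77 = -149)
l(J) = -7*J (l(J) = ((-2 - 5)*1)*J = (-7*1)*J = -7*J)
M*(l(-11) + 19) = -149*(-7*(-11) + 19) = -149*(77 + 19) = -149*96 = -14304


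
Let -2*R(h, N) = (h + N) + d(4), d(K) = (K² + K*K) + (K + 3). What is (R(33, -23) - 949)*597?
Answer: -1162359/2 ≈ -5.8118e+5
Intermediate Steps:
d(K) = 3 + K + 2*K² (d(K) = (K² + K²) + (3 + K) = 2*K² + (3 + K) = 3 + K + 2*K²)
R(h, N) = -39/2 - N/2 - h/2 (R(h, N) = -((h + N) + (3 + 4 + 2*4²))/2 = -((N + h) + (3 + 4 + 2*16))/2 = -((N + h) + (3 + 4 + 32))/2 = -((N + h) + 39)/2 = -(39 + N + h)/2 = -39/2 - N/2 - h/2)
(R(33, -23) - 949)*597 = ((-39/2 - ½*(-23) - ½*33) - 949)*597 = ((-39/2 + 23/2 - 33/2) - 949)*597 = (-49/2 - 949)*597 = -1947/2*597 = -1162359/2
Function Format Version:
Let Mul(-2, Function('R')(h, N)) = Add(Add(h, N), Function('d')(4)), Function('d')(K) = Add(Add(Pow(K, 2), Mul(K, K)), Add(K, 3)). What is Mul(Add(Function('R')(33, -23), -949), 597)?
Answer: Rational(-1162359, 2) ≈ -5.8118e+5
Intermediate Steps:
Function('d')(K) = Add(3, K, Mul(2, Pow(K, 2))) (Function('d')(K) = Add(Add(Pow(K, 2), Pow(K, 2)), Add(3, K)) = Add(Mul(2, Pow(K, 2)), Add(3, K)) = Add(3, K, Mul(2, Pow(K, 2))))
Function('R')(h, N) = Add(Rational(-39, 2), Mul(Rational(-1, 2), N), Mul(Rational(-1, 2), h)) (Function('R')(h, N) = Mul(Rational(-1, 2), Add(Add(h, N), Add(3, 4, Mul(2, Pow(4, 2))))) = Mul(Rational(-1, 2), Add(Add(N, h), Add(3, 4, Mul(2, 16)))) = Mul(Rational(-1, 2), Add(Add(N, h), Add(3, 4, 32))) = Mul(Rational(-1, 2), Add(Add(N, h), 39)) = Mul(Rational(-1, 2), Add(39, N, h)) = Add(Rational(-39, 2), Mul(Rational(-1, 2), N), Mul(Rational(-1, 2), h)))
Mul(Add(Function('R')(33, -23), -949), 597) = Mul(Add(Add(Rational(-39, 2), Mul(Rational(-1, 2), -23), Mul(Rational(-1, 2), 33)), -949), 597) = Mul(Add(Add(Rational(-39, 2), Rational(23, 2), Rational(-33, 2)), -949), 597) = Mul(Add(Rational(-49, 2), -949), 597) = Mul(Rational(-1947, 2), 597) = Rational(-1162359, 2)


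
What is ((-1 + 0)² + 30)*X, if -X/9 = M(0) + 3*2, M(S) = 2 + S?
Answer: -2232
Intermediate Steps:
X = -72 (X = -9*((2 + 0) + 3*2) = -9*(2 + 6) = -9*8 = -72)
((-1 + 0)² + 30)*X = ((-1 + 0)² + 30)*(-72) = ((-1)² + 30)*(-72) = (1 + 30)*(-72) = 31*(-72) = -2232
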